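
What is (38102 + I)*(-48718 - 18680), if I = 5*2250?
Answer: -3326226096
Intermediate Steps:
I = 11250
(38102 + I)*(-48718 - 18680) = (38102 + 11250)*(-48718 - 18680) = 49352*(-67398) = -3326226096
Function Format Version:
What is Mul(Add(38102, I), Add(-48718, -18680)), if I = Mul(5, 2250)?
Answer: -3326226096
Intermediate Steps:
I = 11250
Mul(Add(38102, I), Add(-48718, -18680)) = Mul(Add(38102, 11250), Add(-48718, -18680)) = Mul(49352, -67398) = -3326226096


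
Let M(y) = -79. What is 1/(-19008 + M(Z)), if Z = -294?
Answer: -1/19087 ≈ -5.2392e-5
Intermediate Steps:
1/(-19008 + M(Z)) = 1/(-19008 - 79) = 1/(-19087) = -1/19087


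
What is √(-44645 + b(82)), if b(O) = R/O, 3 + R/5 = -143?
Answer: I*√75063210/41 ≈ 211.31*I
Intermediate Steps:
R = -730 (R = -15 + 5*(-143) = -15 - 715 = -730)
b(O) = -730/O
√(-44645 + b(82)) = √(-44645 - 730/82) = √(-44645 - 730*1/82) = √(-44645 - 365/41) = √(-1830810/41) = I*√75063210/41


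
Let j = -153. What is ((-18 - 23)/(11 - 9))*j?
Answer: 6273/2 ≈ 3136.5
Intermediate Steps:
((-18 - 23)/(11 - 9))*j = ((-18 - 23)/(11 - 9))*(-153) = -41/2*(-153) = 6273/2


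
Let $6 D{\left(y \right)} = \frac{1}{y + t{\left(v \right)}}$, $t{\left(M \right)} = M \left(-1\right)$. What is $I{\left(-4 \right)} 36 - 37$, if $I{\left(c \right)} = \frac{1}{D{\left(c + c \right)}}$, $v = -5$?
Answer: $-685$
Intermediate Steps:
$t{\left(M \right)} = - M$
$D{\left(y \right)} = \frac{1}{6 \left(5 + y\right)}$ ($D{\left(y \right)} = \frac{1}{6 \left(y - -5\right)} = \frac{1}{6 \left(y + 5\right)} = \frac{1}{6 \left(5 + y\right)}$)
$I{\left(c \right)} = 30 + 12 c$ ($I{\left(c \right)} = \frac{1}{\frac{1}{6} \frac{1}{5 + \left(c + c\right)}} = \frac{1}{\frac{1}{6} \frac{1}{5 + 2 c}} = 30 + 12 c$)
$I{\left(-4 \right)} 36 - 37 = \left(30 + 12 \left(-4\right)\right) 36 - 37 = \left(30 - 48\right) 36 - 37 = \left(-18\right) 36 - 37 = -648 - 37 = -685$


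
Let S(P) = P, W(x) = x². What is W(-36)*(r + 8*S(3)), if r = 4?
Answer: 36288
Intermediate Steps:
W(-36)*(r + 8*S(3)) = (-36)²*(4 + 8*3) = 1296*(4 + 24) = 1296*28 = 36288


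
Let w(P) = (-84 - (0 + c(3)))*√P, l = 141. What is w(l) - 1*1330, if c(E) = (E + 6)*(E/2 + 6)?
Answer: -1330 - 303*√141/2 ≈ -3129.0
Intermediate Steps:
c(E) = (6 + E)*(6 + E/2) (c(E) = (6 + E)*(E*(½) + 6) = (6 + E)*(E/2 + 6) = (6 + E)*(6 + E/2))
w(P) = -303*√P/2 (w(P) = (-84 - (0 + (36 + (½)*3² + 9*3)))*√P = (-84 - (0 + (36 + (½)*9 + 27)))*√P = (-84 - (0 + (36 + 9/2 + 27)))*√P = (-84 - (0 + 135/2))*√P = (-84 - 135/2)*√P = -303*√P/2)
w(l) - 1*1330 = -303*√141/2 - 1*1330 = -303*√141/2 - 1330 = -1330 - 303*√141/2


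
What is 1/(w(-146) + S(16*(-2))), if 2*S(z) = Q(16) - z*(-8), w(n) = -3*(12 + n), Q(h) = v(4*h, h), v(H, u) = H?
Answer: 1/306 ≈ 0.0032680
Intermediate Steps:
Q(h) = 4*h
w(n) = -36 - 3*n
S(z) = 32 + 4*z (S(z) = (4*16 - z*(-8))/2 = (64 - (-8)*z)/2 = (64 + 8*z)/2 = 32 + 4*z)
1/(w(-146) + S(16*(-2))) = 1/((-36 - 3*(-146)) + (32 + 4*(16*(-2)))) = 1/((-36 + 438) + (32 + 4*(-32))) = 1/(402 + (32 - 128)) = 1/(402 - 96) = 1/306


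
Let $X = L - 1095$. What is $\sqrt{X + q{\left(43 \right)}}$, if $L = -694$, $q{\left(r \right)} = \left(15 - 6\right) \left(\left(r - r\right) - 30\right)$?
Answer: $i \sqrt{2059} \approx 45.376 i$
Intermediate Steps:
$q{\left(r \right)} = -270$ ($q{\left(r \right)} = 9 \left(0 - 30\right) = 9 \left(-30\right) = -270$)
$X = -1789$ ($X = -694 - 1095 = -1789$)
$\sqrt{X + q{\left(43 \right)}} = \sqrt{-1789 - 270} = \sqrt{-2059} = i \sqrt{2059}$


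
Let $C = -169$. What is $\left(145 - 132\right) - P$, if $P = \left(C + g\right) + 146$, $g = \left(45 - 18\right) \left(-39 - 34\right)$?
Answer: $2007$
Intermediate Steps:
$g = -1971$ ($g = 27 \left(-73\right) = -1971$)
$P = -1994$ ($P = \left(-169 - 1971\right) + 146 = -2140 + 146 = -1994$)
$\left(145 - 132\right) - P = \left(145 - 132\right) - -1994 = \left(145 - 132\right) + 1994 = 13 + 1994 = 2007$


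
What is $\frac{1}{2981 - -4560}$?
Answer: $\frac{1}{7541} \approx 0.00013261$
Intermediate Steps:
$\frac{1}{2981 - -4560} = \frac{1}{2981 + 4560} = \frac{1}{7541}$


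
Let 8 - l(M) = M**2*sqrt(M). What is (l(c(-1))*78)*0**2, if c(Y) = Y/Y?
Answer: 0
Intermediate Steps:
c(Y) = 1
l(M) = 8 - M**(5/2) (l(M) = 8 - M**2*sqrt(M) = 8 - M**(5/2))
(l(c(-1))*78)*0**2 = ((8 - 1**(5/2))*78)*0**2 = ((8 - 1*1)*78)*0 = ((8 - 1)*78)*0 = (7*78)*0 = 546*0 = 0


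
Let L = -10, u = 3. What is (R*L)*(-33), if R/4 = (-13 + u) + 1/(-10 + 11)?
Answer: -11880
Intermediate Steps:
R = -36 (R = 4*((-13 + 3) + 1/(-10 + 11)) = 4*(-10 + 1/1) = 4*(-10 + 1) = 4*(-9) = -36)
(R*L)*(-33) = -36*(-10)*(-33) = 360*(-33) = -11880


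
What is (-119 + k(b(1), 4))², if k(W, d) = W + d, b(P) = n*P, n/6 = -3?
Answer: 17689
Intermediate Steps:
n = -18 (n = 6*(-3) = -18)
b(P) = -18*P
(-119 + k(b(1), 4))² = (-119 + (-18*1 + 4))² = (-119 + (-18 + 4))² = (-119 - 14)² = (-133)² = 17689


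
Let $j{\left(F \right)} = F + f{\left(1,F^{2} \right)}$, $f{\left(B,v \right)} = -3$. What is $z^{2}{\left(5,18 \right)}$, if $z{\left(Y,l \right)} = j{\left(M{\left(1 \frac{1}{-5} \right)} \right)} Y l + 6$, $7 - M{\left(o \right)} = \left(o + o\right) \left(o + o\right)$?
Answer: $\frac{3090564}{25} \approx 1.2362 \cdot 10^{5}$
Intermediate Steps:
$M{\left(o \right)} = 7 - 4 o^{2}$ ($M{\left(o \right)} = 7 - \left(o + o\right) \left(o + o\right) = 7 - 2 o 2 o = 7 - 4 o^{2}$)
$j{\left(F \right)} = -3 + F$ ($j{\left(F \right)} = F - 3 = -3 + F$)
$z{\left(Y,l \right)} = 6 + \frac{96 Y l}{25}$ ($z{\left(Y,l \right)} = \left(-3 + \left(7 - 4 \left(1 \frac{1}{-5}\right)^{2}\right)\right) Y l + 6 = \left(-3 + \left(7 - 4 \left(1 \left(- \frac{1}{5}\right)\right)^{2}\right)\right) Y l + 6 = \left(-3 + \left(7 - 4 \left(- \frac{1}{5}\right)^{2}\right)\right) Y l + 6 = \left(-3 + \left(7 - \frac{4}{25}\right)\right) Y l + 6 = \left(-3 + \frac{171}{25}\right) Y l + 6 = \frac{96 Y}{25} l + 6 = \frac{96 Y l}{25} + 6 = 6 + \frac{96 Y l}{25}$)
$z^{2}{\left(5,18 \right)} = \left(6 + \frac{96}{25} \cdot 5 \cdot 18\right)^{2} = \left(6 + \frac{1728}{5}\right)^{2} = \left(\frac{1758}{5}\right)^{2} = \frac{3090564}{25}$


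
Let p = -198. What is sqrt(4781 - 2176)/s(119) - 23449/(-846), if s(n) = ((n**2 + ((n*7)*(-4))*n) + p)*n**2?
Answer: 23449/846 - sqrt(2605)/5417219745 ≈ 27.717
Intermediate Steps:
s(n) = n**2*(-198 - 27*n**2) (s(n) = ((n**2 + ((n*7)*(-4))*n) - 198)*n**2 = ((n**2 + ((7*n)*(-4))*n) - 198)*n**2 = ((n**2 + (-28*n)*n) - 198)*n**2 = ((n**2 - 28*n**2) - 198)*n**2 = (-27*n**2 - 198)*n**2 = (-198 - 27*n**2)*n**2 = n**2*(-198 - 27*n**2))
sqrt(4781 - 2176)/s(119) - 23449/(-846) = sqrt(4781 - 2176)/((119**2*(-198 - 27*119**2))) - 23449/(-846) = sqrt(2605)/((14161*(-198 - 27*14161))) - 23449*(-1/846) = sqrt(2605)/((14161*(-198 - 382347))) + 23449/846 = sqrt(2605)/((14161*(-382545))) + 23449/846 = sqrt(2605)/(-5417219745) + 23449/846 = sqrt(2605)*(-1/5417219745) + 23449/846 = -sqrt(2605)/5417219745 + 23449/846 = 23449/846 - sqrt(2605)/5417219745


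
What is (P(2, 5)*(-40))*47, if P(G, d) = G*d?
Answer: -18800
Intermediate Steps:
(P(2, 5)*(-40))*47 = ((2*5)*(-40))*47 = (10*(-40))*47 = -400*47 = -18800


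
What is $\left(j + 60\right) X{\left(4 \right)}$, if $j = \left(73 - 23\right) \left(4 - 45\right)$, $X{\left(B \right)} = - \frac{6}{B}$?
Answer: $2985$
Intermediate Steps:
$j = -2050$ ($j = 50 \left(-41\right) = -2050$)
$\left(j + 60\right) X{\left(4 \right)} = \left(-2050 + 60\right) \left(- \frac{6}{4}\right) = - 1990 \left(\left(-6\right) \frac{1}{4}\right) = \left(-1990\right) \left(- \frac{3}{2}\right) = 2985$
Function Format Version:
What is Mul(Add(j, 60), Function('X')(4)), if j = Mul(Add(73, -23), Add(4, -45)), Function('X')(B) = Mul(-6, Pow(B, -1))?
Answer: 2985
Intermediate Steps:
j = -2050 (j = Mul(50, -41) = -2050)
Mul(Add(j, 60), Function('X')(4)) = Mul(Add(-2050, 60), Mul(-6, Pow(4, -1))) = Mul(-1990, Mul(-6, Rational(1, 4))) = Mul(-1990, Rational(-3, 2)) = 2985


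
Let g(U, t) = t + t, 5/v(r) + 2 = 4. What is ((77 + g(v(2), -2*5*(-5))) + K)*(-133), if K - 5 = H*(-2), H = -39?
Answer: -34580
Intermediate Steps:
v(r) = 5/2 (v(r) = 5/(-2 + 4) = 5/2)
g(U, t) = 2*t
K = 83 (K = 5 - 39*(-2) = 5 + 78 = 83)
((77 + g(v(2), -2*5*(-5))) + K)*(-133) = ((77 + 2*(-2*5*(-5))) + 83)*(-133) = ((77 + 2*(-10*(-5))) + 83)*(-133) = ((77 + 2*50) + 83)*(-133) = ((77 + 100) + 83)*(-133) = (177 + 83)*(-133) = 260*(-133) = -34580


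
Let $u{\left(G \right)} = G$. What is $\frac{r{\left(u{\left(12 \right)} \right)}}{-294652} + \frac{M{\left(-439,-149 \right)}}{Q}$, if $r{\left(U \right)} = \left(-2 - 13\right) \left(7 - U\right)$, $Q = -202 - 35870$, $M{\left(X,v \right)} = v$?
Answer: $\frac{10299437}{2657171736} \approx 0.0038761$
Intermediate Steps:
$Q = -36072$ ($Q = -202 - 35870 = -36072$)
$r{\left(U \right)} = -105 + 15 U$ ($r{\left(U \right)} = - 15 \left(7 - U\right) = -105 + 15 U$)
$\frac{r{\left(u{\left(12 \right)} \right)}}{-294652} + \frac{M{\left(-439,-149 \right)}}{Q} = \frac{-105 + 15 \cdot 12}{-294652} - \frac{149}{-36072} = \left(-105 + 180\right) \left(- \frac{1}{294652}\right) - - \frac{149}{36072} = 75 \left(- \frac{1}{294652}\right) + \frac{149}{36072} = - \frac{75}{294652} + \frac{149}{36072} = \frac{10299437}{2657171736}$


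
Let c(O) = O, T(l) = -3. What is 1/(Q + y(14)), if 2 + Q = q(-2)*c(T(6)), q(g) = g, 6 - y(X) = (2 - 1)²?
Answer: ⅑ ≈ 0.11111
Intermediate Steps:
y(X) = 5 (y(X) = 6 - (2 - 1)² = 6 - 1*1² = 6 - 1*1 = 6 - 1 = 5)
Q = 4 (Q = -2 - 2*(-3) = -2 + 6 = 4)
1/(Q + y(14)) = 1/(4 + 5) = 1/9 = ⅑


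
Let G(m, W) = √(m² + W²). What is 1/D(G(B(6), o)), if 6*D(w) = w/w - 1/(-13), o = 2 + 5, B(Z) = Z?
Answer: 39/7 ≈ 5.5714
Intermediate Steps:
o = 7
G(m, W) = √(W² + m²)
D(w) = 7/39 (D(w) = (w/w - 1/(-13))/6 = (1 - 1*(-1/13))/6 = (1 + 1/13)/6 = (⅙)*(14/13) = 7/39)
1/D(G(B(6), o)) = 1/(7/39) = 39/7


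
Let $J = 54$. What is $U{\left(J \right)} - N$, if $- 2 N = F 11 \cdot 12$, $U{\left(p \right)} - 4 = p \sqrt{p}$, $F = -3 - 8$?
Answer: $-722 + 162 \sqrt{6} \approx -325.18$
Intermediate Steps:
$F = -11$ ($F = -3 - 8 = -11$)
$U{\left(p \right)} = 4 + p^{\frac{3}{2}}$ ($U{\left(p \right)} = 4 + p \sqrt{p} = 4 + p^{\frac{3}{2}}$)
$N = 726$ ($N = - \frac{\left(-11\right) 11 \cdot 12}{2} = - \frac{\left(-121\right) 12}{2} = \left(- \frac{1}{2}\right) \left(-1452\right) = 726$)
$U{\left(J \right)} - N = \left(4 + 54^{\frac{3}{2}}\right) - 726 = \left(4 + 162 \sqrt{6}\right) - 726 = -722 + 162 \sqrt{6}$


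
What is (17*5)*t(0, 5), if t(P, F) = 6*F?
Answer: 2550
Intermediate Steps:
(17*5)*t(0, 5) = (17*5)*(6*5) = 85*30 = 2550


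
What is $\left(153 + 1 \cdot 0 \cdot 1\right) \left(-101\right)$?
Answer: $-15453$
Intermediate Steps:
$\left(153 + 1 \cdot 0 \cdot 1\right) \left(-101\right) = \left(153 + 0 \cdot 1\right) \left(-101\right) = \left(153 + 0\right) \left(-101\right) = 153 \left(-101\right) = -15453$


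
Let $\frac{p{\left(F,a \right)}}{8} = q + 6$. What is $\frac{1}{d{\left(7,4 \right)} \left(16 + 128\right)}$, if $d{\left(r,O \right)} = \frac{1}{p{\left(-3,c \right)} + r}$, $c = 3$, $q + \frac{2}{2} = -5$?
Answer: $\frac{7}{144} \approx 0.048611$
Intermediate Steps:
$q = -6$ ($q = -1 - 5 = -6$)
$p{\left(F,a \right)} = 0$ ($p{\left(F,a \right)} = 8 \left(-6 + 6\right) = 8 \cdot 0 = 0$)
$d{\left(r,O \right)} = \frac{1}{r}$ ($d{\left(r,O \right)} = \frac{1}{0 + r} = \frac{1}{r}$)
$\frac{1}{d{\left(7,4 \right)} \left(16 + 128\right)} = \frac{1}{\frac{1}{7} \left(16 + 128\right)} = \frac{1}{\frac{1}{7} \cdot 144} = \frac{1}{\frac{144}{7}} = \frac{7}{144}$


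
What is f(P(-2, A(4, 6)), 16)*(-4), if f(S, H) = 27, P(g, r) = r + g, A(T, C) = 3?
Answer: -108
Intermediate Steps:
P(g, r) = g + r
f(P(-2, A(4, 6)), 16)*(-4) = 27*(-4) = -108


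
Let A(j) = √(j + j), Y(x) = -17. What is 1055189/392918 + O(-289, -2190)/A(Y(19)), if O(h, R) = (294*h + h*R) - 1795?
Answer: 1055189/392918 - 546149*I*√34/34 ≈ 2.6855 - 93664.0*I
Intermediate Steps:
O(h, R) = -1795 + 294*h + R*h (O(h, R) = (294*h + R*h) - 1795 = -1795 + 294*h + R*h)
A(j) = √2*√j (A(j) = √(2*j) = √2*√j)
1055189/392918 + O(-289, -2190)/A(Y(19)) = 1055189/392918 + (-1795 + 294*(-289) - 2190*(-289))/((√2*√(-17))) = 1055189*(1/392918) + (-1795 - 84966 + 632910)/((√2*(I*√17))) = 1055189/392918 + 546149/((I*√34)) = 1055189/392918 + 546149*(-I*√34/34) = 1055189/392918 - 546149*I*√34/34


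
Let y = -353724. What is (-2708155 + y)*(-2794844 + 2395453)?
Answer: 1222886915689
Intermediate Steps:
(-2708155 + y)*(-2794844 + 2395453) = (-2708155 - 353724)*(-2794844 + 2395453) = -3061879*(-399391) = 1222886915689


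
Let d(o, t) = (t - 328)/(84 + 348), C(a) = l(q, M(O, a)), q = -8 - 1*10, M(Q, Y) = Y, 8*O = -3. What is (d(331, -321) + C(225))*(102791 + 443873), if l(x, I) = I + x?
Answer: 6066262075/54 ≈ 1.1234e+8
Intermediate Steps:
O = -3/8 (O = (1/8)*(-3) = -3/8 ≈ -0.37500)
q = -18 (q = -8 - 10 = -18)
C(a) = -18 + a (C(a) = a - 18 = -18 + a)
d(o, t) = -41/54 + t/432 (d(o, t) = (-328 + t)/432 = (-328 + t)*(1/432) = -41/54 + t/432)
(d(331, -321) + C(225))*(102791 + 443873) = ((-41/54 + (1/432)*(-321)) + (-18 + 225))*(102791 + 443873) = ((-41/54 - 107/144) + 207)*546664 = (-649/432 + 207)*546664 = (88775/432)*546664 = 6066262075/54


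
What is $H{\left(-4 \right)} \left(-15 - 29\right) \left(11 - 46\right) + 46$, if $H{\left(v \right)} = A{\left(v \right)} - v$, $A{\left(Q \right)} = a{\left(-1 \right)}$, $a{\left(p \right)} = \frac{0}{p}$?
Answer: $6206$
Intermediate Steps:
$a{\left(p \right)} = 0$
$A{\left(Q \right)} = 0$
$H{\left(v \right)} = - v$ ($H{\left(v \right)} = 0 - v = - v$)
$H{\left(-4 \right)} \left(-15 - 29\right) \left(11 - 46\right) + 46 = \left(-1\right) \left(-4\right) \left(-15 - 29\right) \left(11 - 46\right) + 46 = 4 \left(\left(-44\right) \left(-35\right)\right) + 46 = 4 \cdot 1540 + 46 = 6160 + 46 = 6206$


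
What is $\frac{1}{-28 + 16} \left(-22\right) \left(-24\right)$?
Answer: $-44$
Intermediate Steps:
$\frac{1}{-28 + 16} \left(-22\right) \left(-24\right) = \frac{1}{-12} \left(-22\right) \left(-24\right) = \left(- \frac{1}{12}\right) \left(-22\right) \left(-24\right) = \frac{11}{6} \left(-24\right) = -44$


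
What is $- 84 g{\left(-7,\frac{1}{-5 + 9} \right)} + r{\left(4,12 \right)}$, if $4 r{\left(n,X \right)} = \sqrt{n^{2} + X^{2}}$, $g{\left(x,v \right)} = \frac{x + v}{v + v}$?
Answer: $1134 + \sqrt{10} \approx 1137.2$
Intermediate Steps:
$g{\left(x,v \right)} = \frac{v + x}{2 v}$
$r{\left(n,X \right)} = \frac{\sqrt{X^{2} + n^{2}}}{4}$ ($r{\left(n,X \right)} = \frac{\sqrt{n^{2} + X^{2}}}{4} = \frac{\sqrt{X^{2} + n^{2}}}{4}$)
$- 84 g{\left(-7,\frac{1}{-5 + 9} \right)} + r{\left(4,12 \right)} = - 84 \frac{\frac{1}{-5 + 9} - 7}{2 \frac{1}{-5 + 9}} + \frac{\sqrt{12^{2} + 4^{2}}}{4} = - 84 \frac{\frac{1}{4} - 7}{2 \cdot \frac{1}{4}} + \frac{\sqrt{144 + 16}}{4} = - 84 \frac{\frac{1}{\frac{1}{4}} \left(\frac{1}{4} - 7\right)}{2} + \frac{\sqrt{160}}{4} = - 84 \cdot \frac{1}{2} \cdot 4 \left(- \frac{27}{4}\right) + \frac{4 \sqrt{10}}{4} = \left(-84\right) \left(- \frac{27}{2}\right) + \sqrt{10} = 1134 + \sqrt{10}$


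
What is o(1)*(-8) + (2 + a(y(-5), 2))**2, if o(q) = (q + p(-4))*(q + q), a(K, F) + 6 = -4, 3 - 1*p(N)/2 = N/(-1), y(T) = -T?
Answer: 80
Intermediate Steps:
p(N) = 6 + 2*N (p(N) = 6 - 2*N/(-1) = 6 - 2*N*(-1) = 6 - (-2)*N = 6 + 2*N)
a(K, F) = -10 (a(K, F) = -6 - 4 = -10)
o(q) = 2*q*(-2 + q) (o(q) = (q + (6 + 2*(-4)))*(q + q) = (q + (6 - 8))*(2*q) = (q - 2)*(2*q) = (-2 + q)*(2*q) = 2*q*(-2 + q))
o(1)*(-8) + (2 + a(y(-5), 2))**2 = (2*1*(-2 + 1))*(-8) + (2 - 10)**2 = (2*1*(-1))*(-8) + (-8)**2 = -2*(-8) + 64 = 16 + 64 = 80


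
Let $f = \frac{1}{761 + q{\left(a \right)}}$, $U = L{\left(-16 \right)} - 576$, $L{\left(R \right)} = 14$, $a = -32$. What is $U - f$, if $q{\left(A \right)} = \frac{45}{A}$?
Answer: $- \frac{13660566}{24307} \approx -562.0$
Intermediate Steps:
$U = -562$ ($U = 14 - 576 = -562$)
$f = \frac{32}{24307}$ ($f = \frac{1}{761 + \frac{45}{-32}} = \frac{1}{761 + 45 \left(- \frac{1}{32}\right)} = \frac{1}{761 - \frac{45}{32}} = \frac{1}{\frac{24307}{32}} = \frac{32}{24307} \approx 0.0013165$)
$U - f = -562 - \frac{32}{24307} = - \frac{13660566}{24307}$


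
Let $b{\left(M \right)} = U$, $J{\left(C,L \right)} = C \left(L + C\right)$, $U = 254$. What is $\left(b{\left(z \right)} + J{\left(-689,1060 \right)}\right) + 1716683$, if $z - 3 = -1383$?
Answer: $1461318$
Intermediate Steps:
$z = -1380$ ($z = 3 - 1383 = -1380$)
$J{\left(C,L \right)} = C \left(C + L\right)$
$b{\left(M \right)} = 254$
$\left(b{\left(z \right)} + J{\left(-689,1060 \right)}\right) + 1716683 = \left(254 - 689 \left(-689 + 1060\right)\right) + 1716683 = \left(254 - 255619\right) + 1716683 = -255365 + 1716683 = 1461318$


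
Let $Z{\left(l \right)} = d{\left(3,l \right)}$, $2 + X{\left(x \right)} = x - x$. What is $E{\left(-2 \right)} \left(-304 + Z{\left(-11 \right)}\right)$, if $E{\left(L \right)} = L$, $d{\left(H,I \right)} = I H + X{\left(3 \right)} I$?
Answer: $630$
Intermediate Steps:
$X{\left(x \right)} = -2$ ($X{\left(x \right)} = -2 + \left(x - x\right) = -2 + 0 = -2$)
$d{\left(H,I \right)} = - 2 I + H I$ ($d{\left(H,I \right)} = I H - 2 I = H I - 2 I = - 2 I + H I$)
$Z{\left(l \right)} = l$ ($Z{\left(l \right)} = l \left(-2 + 3\right) = l 1 = l$)
$E{\left(-2 \right)} \left(-304 + Z{\left(-11 \right)}\right) = - 2 \left(-304 - 11\right) = \left(-2\right) \left(-315\right) = 630$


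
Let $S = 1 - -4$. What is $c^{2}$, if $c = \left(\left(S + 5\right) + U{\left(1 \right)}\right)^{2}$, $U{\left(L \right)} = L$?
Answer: $14641$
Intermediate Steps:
$S = 5$ ($S = 1 + 4 = 5$)
$c = 121$ ($c = \left(\left(5 + 5\right) + 1\right)^{2} = \left(10 + 1\right)^{2} = 11^{2} = 121$)
$c^{2} = 121^{2} = 14641$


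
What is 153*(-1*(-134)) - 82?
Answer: 20420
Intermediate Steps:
153*(-1*(-134)) - 82 = 153*134 - 82 = 20502 - 82 = 20420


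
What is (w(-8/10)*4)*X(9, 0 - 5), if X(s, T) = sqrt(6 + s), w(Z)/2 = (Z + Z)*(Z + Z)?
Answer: 512*sqrt(15)/25 ≈ 79.319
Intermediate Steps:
w(Z) = 8*Z**2 (w(Z) = 2*((Z + Z)*(Z + Z)) = 2*((2*Z)*(2*Z)) = 2*(4*Z**2) = 8*Z**2)
(w(-8/10)*4)*X(9, 0 - 5) = ((8*(-8/10)**2)*4)*sqrt(6 + 9) = ((8*(-8*1/10)**2)*4)*sqrt(15) = ((8*(-4/5)**2)*4)*sqrt(15) = ((8*(16/25))*4)*sqrt(15) = ((128/25)*4)*sqrt(15) = 512*sqrt(15)/25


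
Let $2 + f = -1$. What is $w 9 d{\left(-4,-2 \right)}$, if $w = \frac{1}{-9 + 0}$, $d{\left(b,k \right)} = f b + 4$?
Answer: $-16$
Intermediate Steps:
$f = -3$ ($f = -2 - 1 = -3$)
$d{\left(b,k \right)} = 4 - 3 b$ ($d{\left(b,k \right)} = - 3 b + 4 = 4 - 3 b$)
$w = - \frac{1}{9}$ ($w = \frac{1}{-9} = - \frac{1}{9} \approx -0.11111$)
$w 9 d{\left(-4,-2 \right)} = \left(- \frac{1}{9}\right) 9 \left(4 - -12\right) = - (4 + 12) = \left(-1\right) 16 = -16$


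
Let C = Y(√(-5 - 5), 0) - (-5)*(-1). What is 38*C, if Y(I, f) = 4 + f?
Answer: -38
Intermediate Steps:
C = -1 (C = (4 + 0) - (-5)*(-1) = 4 - 1*5 = 4 - 5 = -1)
38*C = 38*(-1) = -38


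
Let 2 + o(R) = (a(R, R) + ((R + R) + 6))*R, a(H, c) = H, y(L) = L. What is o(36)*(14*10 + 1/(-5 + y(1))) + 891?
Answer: 1148291/2 ≈ 5.7415e+5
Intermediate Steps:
o(R) = -2 + R*(6 + 3*R) (o(R) = -2 + (R + ((R + R) + 6))*R = -2 + (R + (2*R + 6))*R = -2 + (R + (6 + 2*R))*R = -2 + (6 + 3*R)*R = -2 + R*(6 + 3*R))
o(36)*(14*10 + 1/(-5 + y(1))) + 891 = (-2 + 3*36² + 6*36)*(14*10 + 1/(-5 + 1)) + 891 = (-2 + 3*1296 + 216)*(140 + 1/(-4)) + 891 = (-2 + 3888 + 216)*(140 - ¼) + 891 = 4102*(559/4) + 891 = 1146509/2 + 891 = 1148291/2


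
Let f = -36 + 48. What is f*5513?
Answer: 66156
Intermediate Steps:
f = 12
f*5513 = 12*5513 = 66156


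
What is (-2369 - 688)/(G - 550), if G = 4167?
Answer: -3057/3617 ≈ -0.84518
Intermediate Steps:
(-2369 - 688)/(G - 550) = (-2369 - 688)/(4167 - 550) = -3057/3617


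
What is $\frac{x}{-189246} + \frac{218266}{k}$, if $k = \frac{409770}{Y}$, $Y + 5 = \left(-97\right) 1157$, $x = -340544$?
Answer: $- \frac{386316200374762}{6462277785} \approx -59780.0$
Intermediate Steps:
$Y = -112234$ ($Y = -5 - 112229 = -112234$)
$k = - \frac{204885}{56117}$ ($k = \frac{409770}{-112234} = 409770 \left(- \frac{1}{112234}\right) = - \frac{204885}{56117} \approx -3.651$)
$\frac{x}{-189246} + \frac{218266}{k} = - \frac{340544}{-189246} + \frac{218266}{- \frac{204885}{56117}} = \left(-340544\right) \left(- \frac{1}{189246}\right) + 218266 \left(- \frac{56117}{204885}\right) = \frac{170272}{94623} - \frac{12248433122}{204885} = - \frac{386316200374762}{6462277785}$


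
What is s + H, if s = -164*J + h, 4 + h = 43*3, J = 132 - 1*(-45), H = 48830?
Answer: 19927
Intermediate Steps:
J = 177 (J = 132 + 45 = 177)
h = 125 (h = -4 + 43*3 = -4 + 129 = 125)
s = -28903 (s = -164*177 + 125 = -29028 + 125 = -28903)
s + H = -28903 + 48830 = 19927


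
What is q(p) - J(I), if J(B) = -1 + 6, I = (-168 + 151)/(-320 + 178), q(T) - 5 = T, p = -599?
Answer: -599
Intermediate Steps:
q(T) = 5 + T
I = 17/142 (I = -17/(-142) = -17*(-1/142) = 17/142 ≈ 0.11972)
J(B) = 5
q(p) - J(I) = (5 - 599) - 1*5 = -594 - 5 = -599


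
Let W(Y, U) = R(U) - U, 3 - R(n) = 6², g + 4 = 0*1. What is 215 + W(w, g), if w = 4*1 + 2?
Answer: 186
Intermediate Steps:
g = -4 (g = -4 + 0*1 = -4 + 0 = -4)
w = 6 (w = 4 + 2 = 6)
R(n) = -33 (R(n) = 3 - 1*6² = 3 - 1*36 = 3 - 36 = -33)
W(Y, U) = -33 - U
215 + W(w, g) = 215 + (-33 - 1*(-4)) = 215 + (-33 + 4) = 215 - 29 = 186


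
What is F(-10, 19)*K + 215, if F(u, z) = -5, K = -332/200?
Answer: 2233/10 ≈ 223.30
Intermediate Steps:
K = -83/50 (K = -332*1/200 = -83/50 ≈ -1.6600)
F(-10, 19)*K + 215 = -5*(-83/50) + 215 = 83/10 + 215 = 2233/10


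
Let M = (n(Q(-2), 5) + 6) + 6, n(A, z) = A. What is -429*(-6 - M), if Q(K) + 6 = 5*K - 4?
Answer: -858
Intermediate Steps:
Q(K) = -10 + 5*K (Q(K) = -6 + (5*K - 4) = -6 + (-4 + 5*K) = -10 + 5*K)
M = -8 (M = ((-10 + 5*(-2)) + 6) + 6 = ((-10 - 10) + 6) + 6 = (-20 + 6) + 6 = -14 + 6 = -8)
-429*(-6 - M) = -429*(-6 - 1*(-8)) = -429*(-6 + 8) = -429*2 = -858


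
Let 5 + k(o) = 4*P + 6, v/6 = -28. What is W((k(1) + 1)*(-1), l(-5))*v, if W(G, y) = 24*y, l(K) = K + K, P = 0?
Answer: 40320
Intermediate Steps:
v = -168 (v = 6*(-28) = -168)
k(o) = 1 (k(o) = -5 + (4*0 + 6) = -5 + (0 + 6) = -5 + 6 = 1)
l(K) = 2*K
W((k(1) + 1)*(-1), l(-5))*v = (24*(2*(-5)))*(-168) = (24*(-10))*(-168) = -240*(-168) = 40320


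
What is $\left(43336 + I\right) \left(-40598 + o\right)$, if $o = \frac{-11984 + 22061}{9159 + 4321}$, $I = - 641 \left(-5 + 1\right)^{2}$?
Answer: $- \frac{452576546401}{337} \approx -1.343 \cdot 10^{9}$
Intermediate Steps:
$I = -10256$ ($I = - 641 \left(-4\right)^{2} = \left(-641\right) 16 = -10256$)
$o = \frac{10077}{13480} \approx 0.74755$
$\left(43336 + I\right) \left(-40598 + o\right) = \left(43336 - 10256\right) \left(-40598 + \frac{10077}{13480}\right) = 33080 \left(- \frac{547250963}{13480}\right) = - \frac{452576546401}{337}$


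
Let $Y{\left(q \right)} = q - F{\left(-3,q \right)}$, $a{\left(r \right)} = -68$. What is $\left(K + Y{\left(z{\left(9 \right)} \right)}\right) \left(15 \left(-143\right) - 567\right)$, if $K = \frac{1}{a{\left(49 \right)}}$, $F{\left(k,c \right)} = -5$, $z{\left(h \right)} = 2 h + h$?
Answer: $- \frac{1474650}{17} \approx -86744.0$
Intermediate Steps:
$z{\left(h \right)} = 3 h$
$Y{\left(q \right)} = 5 + q$ ($Y{\left(q \right)} = q - -5 = q + 5 = 5 + q$)
$K = - \frac{1}{68}$ ($K = \frac{1}{-68} = - \frac{1}{68} \approx -0.014706$)
$\left(K + Y{\left(z{\left(9 \right)} \right)}\right) \left(15 \left(-143\right) - 567\right) = \left(- \frac{1}{68} + \left(5 + 3 \cdot 9\right)\right) \left(15 \left(-143\right) - 567\right) = \left(- \frac{1}{68} + \left(5 + 27\right)\right) \left(-2145 - 567\right) = \left(- \frac{1}{68} + 32\right) \left(-2712\right) = \frac{2175}{68} \left(-2712\right) = - \frac{1474650}{17}$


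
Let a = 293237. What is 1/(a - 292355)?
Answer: 1/882 ≈ 0.0011338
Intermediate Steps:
1/(a - 292355) = 1/(293237 - 292355) = 1/882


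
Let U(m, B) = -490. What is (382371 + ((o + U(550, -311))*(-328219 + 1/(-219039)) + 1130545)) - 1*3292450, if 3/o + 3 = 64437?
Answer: 124707219054363145/784086607 ≈ 1.5905e+8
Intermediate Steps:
o = 1/21478 (o = 3/(-3 + 64437) = 3/64434 = 3*(1/64434) = 1/21478 ≈ 4.6559e-5)
(382371 + ((o + U(550, -311))*(-328219 + 1/(-219039)) + 1130545)) - 1*3292450 = (382371 + ((1/21478 - 490)*(-328219 + 1/(-219039)) + 1130545)) - 1*3292450 = (382371 + (-10524219*(-328219 - 1/219039)/21478 + 1130545)) - 3292450 = (382371 + (-10524219/21478*(-71892761542/219039) + 1130545)) - 3292450 = (382371 + (126102527830464283/784086607 + 1130545)) - 3292450 = (382371 + 126988973023575098/784086607) - 3292450 = 127288785003580295/784086607 - 3292450 = 124707219054363145/784086607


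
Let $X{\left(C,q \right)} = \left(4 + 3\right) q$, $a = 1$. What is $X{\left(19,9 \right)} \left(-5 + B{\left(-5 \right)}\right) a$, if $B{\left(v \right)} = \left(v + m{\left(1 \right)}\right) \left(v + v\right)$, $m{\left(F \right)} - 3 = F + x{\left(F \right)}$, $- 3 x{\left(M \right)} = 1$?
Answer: $525$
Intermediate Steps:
$x{\left(M \right)} = - \frac{1}{3}$ ($x{\left(M \right)} = \left(- \frac{1}{3}\right) 1 = - \frac{1}{3}$)
$m{\left(F \right)} = \frac{8}{3} + F$ ($m{\left(F \right)} = 3 + \left(F - \frac{1}{3}\right) = 3 + \left(- \frac{1}{3} + F\right) = \frac{8}{3} + F$)
$X{\left(C,q \right)} = 7 q$
$B{\left(v \right)} = 2 v \left(\frac{11}{3} + v\right)$ ($B{\left(v \right)} = \left(v + \left(\frac{8}{3} + 1\right)\right) \left(v + v\right) = \left(v + \frac{11}{3}\right) 2 v = \left(\frac{11}{3} + v\right) 2 v = 2 v \left(\frac{11}{3} + v\right)$)
$X{\left(19,9 \right)} \left(-5 + B{\left(-5 \right)}\right) a = 7 \cdot 9 \left(-5 + \frac{2}{3} \left(-5\right) \left(11 + 3 \left(-5\right)\right)\right) 1 = 63 \left(-5 + \frac{2}{3} \left(-5\right) \left(11 - 15\right)\right) 1 = 63 \left(-5 + \frac{2}{3} \left(-5\right) \left(-4\right)\right) 1 = 63 \left(-5 + \frac{40}{3}\right) 1 = 63 \cdot \frac{25}{3} \cdot 1 = 63 \cdot \frac{25}{3} = 525$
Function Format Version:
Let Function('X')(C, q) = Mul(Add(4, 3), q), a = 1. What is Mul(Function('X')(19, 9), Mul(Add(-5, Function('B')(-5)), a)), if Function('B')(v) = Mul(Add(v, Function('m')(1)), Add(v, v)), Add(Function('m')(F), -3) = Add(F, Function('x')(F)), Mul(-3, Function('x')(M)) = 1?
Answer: 525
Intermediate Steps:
Function('x')(M) = Rational(-1, 3) (Function('x')(M) = Mul(Rational(-1, 3), 1) = Rational(-1, 3))
Function('m')(F) = Add(Rational(8, 3), F) (Function('m')(F) = Add(3, Add(F, Rational(-1, 3))) = Add(3, Add(Rational(-1, 3), F)) = Add(Rational(8, 3), F))
Function('X')(C, q) = Mul(7, q)
Function('B')(v) = Mul(2, v, Add(Rational(11, 3), v)) (Function('B')(v) = Mul(Add(v, Add(Rational(8, 3), 1)), Add(v, v)) = Mul(Add(v, Rational(11, 3)), Mul(2, v)) = Mul(Add(Rational(11, 3), v), Mul(2, v)) = Mul(2, v, Add(Rational(11, 3), v)))
Mul(Function('X')(19, 9), Mul(Add(-5, Function('B')(-5)), a)) = Mul(Mul(7, 9), Mul(Add(-5, Mul(Rational(2, 3), -5, Add(11, Mul(3, -5)))), 1)) = Mul(63, Mul(Add(-5, Mul(Rational(2, 3), -5, Add(11, -15))), 1)) = Mul(63, Mul(Add(-5, Mul(Rational(2, 3), -5, -4)), 1)) = Mul(63, Mul(Add(-5, Rational(40, 3)), 1)) = Mul(63, Mul(Rational(25, 3), 1)) = Mul(63, Rational(25, 3)) = 525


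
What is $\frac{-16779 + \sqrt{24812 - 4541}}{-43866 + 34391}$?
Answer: $\frac{16779}{9475} - \frac{\sqrt{20271}}{9475} \approx 1.7558$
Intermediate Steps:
$\frac{-16779 + \sqrt{24812 - 4541}}{-43866 + 34391} = \frac{-16779 + \sqrt{24812 + \left(-8363 + 3822\right)}}{-9475} = \left(-16779 + \sqrt{24812 - 4541}\right) \left(- \frac{1}{9475}\right) = \left(-16779 + \sqrt{20271}\right) \left(- \frac{1}{9475}\right) = \frac{16779}{9475} - \frac{\sqrt{20271}}{9475}$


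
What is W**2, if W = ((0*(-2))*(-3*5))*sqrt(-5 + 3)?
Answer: 0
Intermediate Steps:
W = 0 (W = (0*(-15))*sqrt(-2) = 0*(I*sqrt(2)) = 0)
W**2 = 0**2 = 0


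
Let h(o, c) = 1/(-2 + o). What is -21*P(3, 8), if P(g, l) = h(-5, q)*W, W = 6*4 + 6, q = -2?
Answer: 90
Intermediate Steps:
W = 30 (W = 24 + 6 = 30)
P(g, l) = -30/7 (P(g, l) = 30/(-2 - 5) = 30/(-7) = -1/7*30 = -30/7)
-21*P(3, 8) = -21*(-30/7) = 90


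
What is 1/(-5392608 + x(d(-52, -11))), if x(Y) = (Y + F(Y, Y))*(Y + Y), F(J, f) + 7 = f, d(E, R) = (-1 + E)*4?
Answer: -1/5209864 ≈ -1.9194e-7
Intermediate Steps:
d(E, R) = -4 + 4*E
F(J, f) = -7 + f
x(Y) = 2*Y*(-7 + 2*Y) (x(Y) = (Y + (-7 + Y))*(Y + Y) = (-7 + 2*Y)*(2*Y) = 2*Y*(-7 + 2*Y))
1/(-5392608 + x(d(-52, -11))) = 1/(-5392608 + 2*(-4 + 4*(-52))*(-7 + 2*(-4 + 4*(-52)))) = 1/(-5392608 + 2*(-4 - 208)*(-7 + 2*(-4 - 208))) = 1/(-5392608 + 2*(-212)*(-7 + 2*(-212))) = 1/(-5392608 + 2*(-212)*(-7 - 424)) = 1/(-5392608 + 2*(-212)*(-431)) = 1/(-5392608 + 182744) = 1/(-5209864) = -1/5209864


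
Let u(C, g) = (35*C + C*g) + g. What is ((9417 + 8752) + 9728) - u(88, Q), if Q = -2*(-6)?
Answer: 23749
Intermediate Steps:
Q = 12
u(C, g) = g + 35*C + C*g
((9417 + 8752) + 9728) - u(88, Q) = ((9417 + 8752) + 9728) - (12 + 35*88 + 88*12) = (18169 + 9728) - (12 + 3080 + 1056) = 27897 - 1*4148 = 27897 - 4148 = 23749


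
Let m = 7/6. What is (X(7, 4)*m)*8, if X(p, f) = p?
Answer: 196/3 ≈ 65.333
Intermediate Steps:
m = 7/6 (m = 7*(1/6) = 7/6 ≈ 1.1667)
(X(7, 4)*m)*8 = (7*(7/6))*8 = (49/6)*8 = 196/3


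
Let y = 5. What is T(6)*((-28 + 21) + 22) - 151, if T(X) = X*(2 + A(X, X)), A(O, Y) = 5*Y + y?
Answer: 3179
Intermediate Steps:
A(O, Y) = 5 + 5*Y (A(O, Y) = 5*Y + 5 = 5 + 5*Y)
T(X) = X*(7 + 5*X) (T(X) = X*(2 + (5 + 5*X)) = X*(7 + 5*X))
T(6)*((-28 + 21) + 22) - 151 = (6*(7 + 5*6))*((-28 + 21) + 22) - 151 = (6*(7 + 30))*(-7 + 22) - 151 = (6*37)*15 - 151 = 222*15 - 151 = 3330 - 151 = 3179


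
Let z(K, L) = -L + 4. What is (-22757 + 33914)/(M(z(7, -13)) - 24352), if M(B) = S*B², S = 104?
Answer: 11157/5704 ≈ 1.9560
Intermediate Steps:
z(K, L) = 4 - L
M(B) = 104*B²
(-22757 + 33914)/(M(z(7, -13)) - 24352) = (-22757 + 33914)/(104*(4 - 1*(-13))² - 24352) = 11157/(104*(4 + 13)² - 24352) = 11157/(104*17² - 24352) = 11157/(104*289 - 24352) = 11157/(30056 - 24352) = 11157/5704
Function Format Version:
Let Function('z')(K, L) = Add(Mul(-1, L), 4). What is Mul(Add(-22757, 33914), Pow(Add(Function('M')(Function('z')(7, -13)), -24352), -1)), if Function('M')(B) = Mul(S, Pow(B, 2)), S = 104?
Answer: Rational(11157, 5704) ≈ 1.9560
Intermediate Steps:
Function('z')(K, L) = Add(4, Mul(-1, L))
Function('M')(B) = Mul(104, Pow(B, 2))
Mul(Add(-22757, 33914), Pow(Add(Function('M')(Function('z')(7, -13)), -24352), -1)) = Mul(Add(-22757, 33914), Pow(Add(Mul(104, Pow(Add(4, Mul(-1, -13)), 2)), -24352), -1)) = Mul(11157, Pow(Add(Mul(104, Pow(Add(4, 13), 2)), -24352), -1)) = Mul(11157, Pow(Add(Mul(104, Pow(17, 2)), -24352), -1)) = Mul(11157, Pow(Add(Mul(104, 289), -24352), -1)) = Mul(11157, Pow(Add(30056, -24352), -1)) = Mul(11157, Pow(5704, -1)) = Mul(11157, Rational(1, 5704)) = Rational(11157, 5704)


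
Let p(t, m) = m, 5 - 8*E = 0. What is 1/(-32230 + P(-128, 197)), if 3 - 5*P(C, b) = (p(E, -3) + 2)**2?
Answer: -5/161148 ≈ -3.1027e-5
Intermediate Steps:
E = 5/8 (E = 5/8 - 1/8*0 = 5/8 + 0 = 5/8 ≈ 0.62500)
P(C, b) = 2/5 (P(C, b) = 3/5 - (-3 + 2)**2/5 = 3/5 - 1/5*(-1)**2 = 3/5 - 1/5*1 = 3/5 - 1/5 = 2/5)
1/(-32230 + P(-128, 197)) = 1/(-32230 + 2/5) = 1/(-161148/5) = -5/161148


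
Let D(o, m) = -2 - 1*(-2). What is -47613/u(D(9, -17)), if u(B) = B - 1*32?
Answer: 47613/32 ≈ 1487.9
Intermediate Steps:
D(o, m) = 0 (D(o, m) = -2 + 2 = 0)
u(B) = -32 + B (u(B) = B - 32 = -32 + B)
-47613/u(D(9, -17)) = -47613/(-32 + 0) = -47613/(-32) = -47613*(-1/32) = 47613/32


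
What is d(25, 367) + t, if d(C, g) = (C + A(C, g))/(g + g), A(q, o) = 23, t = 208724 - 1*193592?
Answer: 5553468/367 ≈ 15132.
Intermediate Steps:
t = 15132 (t = 208724 - 193592 = 15132)
d(C, g) = (23 + C)/(2*g) (d(C, g) = (C + 23)/(g + g) = (23 + C)/((2*g)) = (23 + C)*(1/(2*g)) = (23 + C)/(2*g))
d(25, 367) + t = (1/2)*(23 + 25)/367 + 15132 = (1/2)*(1/367)*48 + 15132 = 24/367 + 15132 = 5553468/367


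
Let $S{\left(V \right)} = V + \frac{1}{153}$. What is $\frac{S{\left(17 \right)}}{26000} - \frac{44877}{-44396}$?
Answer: $\frac{22329528049}{22075911000} \approx 1.0115$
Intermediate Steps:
$S{\left(V \right)} = \frac{1}{153} + V$ ($S{\left(V \right)} = V + \frac{1}{153} = \frac{1}{153} + V$)
$\frac{S{\left(17 \right)}}{26000} - \frac{44877}{-44396} = \frac{\frac{1}{153} + 17}{26000} - \frac{44877}{-44396} = \frac{2602}{153} \cdot \frac{1}{26000} - - \frac{44877}{44396} = \frac{1301}{1989000} + \frac{44877}{44396} = \frac{22329528049}{22075911000}$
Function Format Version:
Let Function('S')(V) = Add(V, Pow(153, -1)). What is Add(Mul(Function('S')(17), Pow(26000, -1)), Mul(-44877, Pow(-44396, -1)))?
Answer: Rational(22329528049, 22075911000) ≈ 1.0115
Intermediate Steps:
Function('S')(V) = Add(Rational(1, 153), V) (Function('S')(V) = Add(V, Rational(1, 153)) = Add(Rational(1, 153), V))
Add(Mul(Function('S')(17), Pow(26000, -1)), Mul(-44877, Pow(-44396, -1))) = Add(Mul(Add(Rational(1, 153), 17), Pow(26000, -1)), Mul(-44877, Pow(-44396, -1))) = Add(Mul(Rational(2602, 153), Rational(1, 26000)), Mul(-44877, Rational(-1, 44396))) = Add(Rational(1301, 1989000), Rational(44877, 44396)) = Rational(22329528049, 22075911000)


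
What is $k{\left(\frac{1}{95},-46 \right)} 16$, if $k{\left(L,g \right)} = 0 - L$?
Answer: $- \frac{16}{95} \approx -0.16842$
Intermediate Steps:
$k{\left(L,g \right)} = - L$
$k{\left(\frac{1}{95},-46 \right)} 16 = - \frac{1}{95} \cdot 16 = \left(-1\right) \frac{1}{95} \cdot 16 = \left(- \frac{1}{95}\right) 16 = - \frac{16}{95}$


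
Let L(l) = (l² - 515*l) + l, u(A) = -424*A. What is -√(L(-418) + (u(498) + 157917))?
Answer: -√336341 ≈ -579.95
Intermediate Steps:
L(l) = l² - 514*l
-√(L(-418) + (u(498) + 157917)) = -√(-418*(-514 - 418) + (-424*498 + 157917)) = -√(-418*(-932) + (-211152 + 157917)) = -√(389576 - 53235) = -√336341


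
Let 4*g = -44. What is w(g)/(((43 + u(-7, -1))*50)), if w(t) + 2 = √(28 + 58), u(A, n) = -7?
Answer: -1/900 + √86/1800 ≈ 0.0040409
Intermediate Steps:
g = -11 (g = (¼)*(-44) = -11)
w(t) = -2 + √86 (w(t) = -2 + √(28 + 58) = -2 + √86)
w(g)/(((43 + u(-7, -1))*50)) = (-2 + √86)/(((43 - 7)*50)) = (-2 + √86)/((36*50)) = (-2 + √86)/1800 = (-2 + √86)*(1/1800) = -1/900 + √86/1800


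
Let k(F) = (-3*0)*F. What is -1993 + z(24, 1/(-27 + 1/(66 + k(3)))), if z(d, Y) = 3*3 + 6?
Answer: -1978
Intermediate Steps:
k(F) = 0 (k(F) = 0*F = 0)
z(d, Y) = 15 (z(d, Y) = 9 + 6 = 15)
-1993 + z(24, 1/(-27 + 1/(66 + k(3)))) = -1993 + 15 = -1978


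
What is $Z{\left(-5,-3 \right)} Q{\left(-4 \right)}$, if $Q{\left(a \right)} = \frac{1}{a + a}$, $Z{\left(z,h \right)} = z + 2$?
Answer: $\frac{3}{8} \approx 0.375$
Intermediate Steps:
$Z{\left(z,h \right)} = 2 + z$
$Q{\left(a \right)} = \frac{1}{2 a}$
$Z{\left(-5,-3 \right)} Q{\left(-4 \right)} = \left(2 - 5\right) \frac{1}{2 \left(-4\right)} = - 3 \cdot \frac{1}{2} \left(- \frac{1}{4}\right) = \left(-3\right) \left(- \frac{1}{8}\right) = \frac{3}{8}$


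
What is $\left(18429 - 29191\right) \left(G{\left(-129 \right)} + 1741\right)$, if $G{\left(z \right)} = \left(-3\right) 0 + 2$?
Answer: $-18758166$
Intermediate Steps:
$G{\left(z \right)} = 2$ ($G{\left(z \right)} = 0 + 2 = 2$)
$\left(18429 - 29191\right) \left(G{\left(-129 \right)} + 1741\right) = \left(18429 - 29191\right) \left(2 + 1741\right) = \left(-10762\right) 1743 = -18758166$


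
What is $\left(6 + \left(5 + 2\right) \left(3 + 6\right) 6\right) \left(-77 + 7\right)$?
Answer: $-26880$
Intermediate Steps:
$\left(6 + \left(5 + 2\right) \left(3 + 6\right) 6\right) \left(-77 + 7\right) = \left(6 + 7 \cdot 9 \cdot 6\right) \left(-70\right) = \left(6 + 63 \cdot 6\right) \left(-70\right) = \left(6 + 378\right) \left(-70\right) = 384 \left(-70\right) = -26880$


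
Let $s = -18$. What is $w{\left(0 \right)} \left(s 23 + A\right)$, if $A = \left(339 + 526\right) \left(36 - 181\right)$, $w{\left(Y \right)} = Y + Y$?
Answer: $0$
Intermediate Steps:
$w{\left(Y \right)} = 2 Y$
$A = -125425$ ($A = 865 \left(-145\right) = -125425$)
$w{\left(0 \right)} \left(s 23 + A\right) = 2 \cdot 0 \left(\left(-18\right) 23 - 125425\right) = 0 \left(-414 - 125425\right) = 0 \left(-125839\right) = 0$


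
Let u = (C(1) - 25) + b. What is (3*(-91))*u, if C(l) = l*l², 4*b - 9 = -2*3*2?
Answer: 27027/4 ≈ 6756.8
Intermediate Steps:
b = -¾ (b = 9/4 + (-2*3*2)/4 = 9/4 + (-6*2)/4 = 9/4 + (¼)*(-12) = 9/4 - 3 = -¾ ≈ -0.75000)
C(l) = l³
u = -99/4 (u = (1³ - 25) - ¾ = (1 - 25) - ¾ = -24 - ¾ = -99/4 ≈ -24.750)
(3*(-91))*u = (3*(-91))*(-99/4) = -273*(-99/4) = 27027/4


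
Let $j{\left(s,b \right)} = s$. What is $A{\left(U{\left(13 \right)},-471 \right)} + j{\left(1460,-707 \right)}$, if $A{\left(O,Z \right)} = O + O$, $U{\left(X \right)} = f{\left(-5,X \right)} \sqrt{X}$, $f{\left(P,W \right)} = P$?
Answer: $1460 - 10 \sqrt{13} \approx 1423.9$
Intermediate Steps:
$U{\left(X \right)} = - 5 \sqrt{X}$
$A{\left(O,Z \right)} = 2 O$
$A{\left(U{\left(13 \right)},-471 \right)} + j{\left(1460,-707 \right)} = 2 \left(- 5 \sqrt{13}\right) + 1460 = - 10 \sqrt{13} + 1460 = 1460 - 10 \sqrt{13}$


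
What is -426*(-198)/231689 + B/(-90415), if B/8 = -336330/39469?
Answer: 60325358044788/165360592788703 ≈ 0.36481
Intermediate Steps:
B = -2690640/39469 (B = 8*(-336330/39469) = -2690640/39469 ≈ -68.171)
-426*(-198)/231689 + B/(-90415) = -426*(-198)/231689 - 2690640/39469/(-90415) = 84348*(1/231689) - 2690640/39469*(-1/90415) = 84348/231689 + 538128/713717927 = 60325358044788/165360592788703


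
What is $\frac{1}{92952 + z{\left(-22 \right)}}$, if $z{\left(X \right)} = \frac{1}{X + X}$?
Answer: $\frac{44}{4089887} \approx 1.0758 \cdot 10^{-5}$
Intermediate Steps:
$z{\left(X \right)} = \frac{1}{2 X}$
$\frac{1}{92952 + z{\left(-22 \right)}} = \frac{1}{92952 + \frac{1}{2 \left(-22\right)}} = \frac{1}{92952 + \frac{1}{2} \left(- \frac{1}{22}\right)} = \frac{1}{92952 - \frac{1}{44}} = \frac{1}{\frac{4089887}{44}} = \frac{44}{4089887}$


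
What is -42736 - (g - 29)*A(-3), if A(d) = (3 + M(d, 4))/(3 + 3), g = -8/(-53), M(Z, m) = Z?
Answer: -42736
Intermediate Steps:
g = 8/53 (g = -8*(-1/53) = 8/53 ≈ 0.15094)
A(d) = ½ + d/6 (A(d) = (3 + d)/(3 + 3) = (3 + d)/6 = (3 + d)*(⅙) = ½ + d/6)
-42736 - (g - 29)*A(-3) = -42736 - (8/53 - 29)*(½ + (⅙)*(-3)) = -42736 - (-1529)*(½ - ½)/53 = -42736 - (-1529)*0/53 = -42736 - 1*0 = -42736 + 0 = -42736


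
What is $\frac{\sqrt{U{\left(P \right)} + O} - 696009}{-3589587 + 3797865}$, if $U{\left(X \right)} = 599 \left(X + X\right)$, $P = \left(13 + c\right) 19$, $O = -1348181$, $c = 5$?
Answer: $- \frac{232003}{69426} + \frac{i \sqrt{938465}}{208278} \approx -3.3417 + 0.0046512 i$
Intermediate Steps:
$P = 342$ ($P = \left(13 + 5\right) 19 = 18 \cdot 19 = 342$)
$U{\left(X \right)} = 1198 X$ ($U{\left(X \right)} = 599 \cdot 2 X = 1198 X$)
$\frac{\sqrt{U{\left(P \right)} + O} - 696009}{-3589587 + 3797865} = \frac{\sqrt{1198 \cdot 342 - 1348181} - 696009}{-3589587 + 3797865} = \frac{\sqrt{409716 - 1348181} - 696009}{208278} = \left(\sqrt{-938465} - 696009\right) \frac{1}{208278} = \left(i \sqrt{938465} - 696009\right) \frac{1}{208278} = \left(-696009 + i \sqrt{938465}\right) \frac{1}{208278} = - \frac{232003}{69426} + \frac{i \sqrt{938465}}{208278}$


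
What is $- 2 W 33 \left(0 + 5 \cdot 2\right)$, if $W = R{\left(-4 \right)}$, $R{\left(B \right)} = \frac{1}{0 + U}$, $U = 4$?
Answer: $-165$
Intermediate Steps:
$R{\left(B \right)} = \frac{1}{4}$ ($R{\left(B \right)} = \frac{1}{0 + 4} = \frac{1}{4}$)
$W = \frac{1}{4} \approx 0.25$
$- 2 W 33 \left(0 + 5 \cdot 2\right) = \left(-2\right) \frac{1}{4} \cdot 33 \left(0 + 5 \cdot 2\right) = \left(- \frac{1}{2}\right) 33 \left(0 + 10\right) = \left(- \frac{33}{2}\right) 10 = -165$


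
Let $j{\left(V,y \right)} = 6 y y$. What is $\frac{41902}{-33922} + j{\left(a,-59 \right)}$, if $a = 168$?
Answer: $\frac{50603785}{2423} \approx 20885.0$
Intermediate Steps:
$j{\left(V,y \right)} = 6 y^{2}$
$\frac{41902}{-33922} + j{\left(a,-59 \right)} = \frac{41902}{-33922} + 6 \left(-59\right)^{2} = 41902 \left(- \frac{1}{33922}\right) + 6 \cdot 3481 = - \frac{2993}{2423} + 20886 = \frac{50603785}{2423}$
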